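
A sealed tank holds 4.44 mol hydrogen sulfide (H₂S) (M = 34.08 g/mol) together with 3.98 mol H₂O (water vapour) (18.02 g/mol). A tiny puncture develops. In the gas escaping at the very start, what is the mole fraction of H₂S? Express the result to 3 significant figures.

Each component's effusion rate ∝ (its partial pressure)·(1/√M) ∝ n_i/√M_i.
x_H₂S(eff) = (n_H₂S/√M_H₂S) / (n_H₂S/√M_H₂S + n_H₂O/√M_H₂O)
= (4.44/√34.08) / (4.44/√34.08 + 3.98/√18.02) = 0.7606/(0.7606 + 0.9376) = 0.448.

0.448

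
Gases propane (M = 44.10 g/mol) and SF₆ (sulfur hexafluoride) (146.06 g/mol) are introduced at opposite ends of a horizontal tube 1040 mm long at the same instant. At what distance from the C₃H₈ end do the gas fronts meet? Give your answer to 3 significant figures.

671 mm

Graham's law gives d_C₃H₈/d_SF₆ = rate_C₃H₈/rate_SF₆ = √(M_SF₆/M_C₃H₈) = √(146.06/44.10) = 1.820.
With d_C₃H₈ + d_SF₆ = 1040 mm, d_SF₆ = 1040/(1 + 1.820) = 368.8 mm.
d_C₃H₈ = 1040 − 368.8 = 671 mm.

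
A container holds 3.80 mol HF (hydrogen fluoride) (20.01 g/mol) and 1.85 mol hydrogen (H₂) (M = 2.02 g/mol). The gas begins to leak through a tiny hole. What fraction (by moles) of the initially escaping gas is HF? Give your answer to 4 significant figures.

Effusion rate of each component ∝ n_i/√M_i (partial pressure × 1/√M).
So x_HF in the escaping gas = (n_HF/√M_HF) / Σ(n_i/√M_i)
= (3.80/√20.01) / (3.80/√20.01 + 1.85/√2.02) = 0.8495/(0.8495 + 1.302) = 0.3949.

0.3949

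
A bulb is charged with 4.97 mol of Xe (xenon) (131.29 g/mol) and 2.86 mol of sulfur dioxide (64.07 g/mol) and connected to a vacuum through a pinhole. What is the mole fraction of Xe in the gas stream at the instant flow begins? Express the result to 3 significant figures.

Rate_i ∝ x_i/√M_i (Graham's law weighted by mole fraction), so the effusate composition follows n_i/√M_i.
Mole fraction of Xe in the effusate = (n_Xe/√M_Xe) / (n_Xe/√M_Xe + n_SO₂/√M_SO₂)
= (4.97/√131.29) / (4.97/√131.29 + 2.86/√64.07) = 0.4338/(0.4338 + 0.3573) = 0.548.

0.548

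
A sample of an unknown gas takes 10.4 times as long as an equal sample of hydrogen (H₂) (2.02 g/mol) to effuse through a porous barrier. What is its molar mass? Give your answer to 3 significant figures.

218 g/mol

Using Graham's law: t_X/t_H₂ = √(M_X/M_H₂).
10.4 = √(M_X/2.02)
M_X = 2.02 × 10.4² = 2.02 × 108.2 = 218 g/mol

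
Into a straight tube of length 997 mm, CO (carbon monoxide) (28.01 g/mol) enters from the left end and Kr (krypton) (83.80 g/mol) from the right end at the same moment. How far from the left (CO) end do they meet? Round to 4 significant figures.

631.8 mm

The fronts meet when d_CO + d_Kr = L with d_CO/d_Kr = √(M_Kr/M_CO) (Graham's law). Here √(M_Kr/M_CO) = √(83.80/28.01) = 1.730.
With d_CO + d_Kr = 997 mm, d_Kr = 997/(1 + 1.730) = 365.2 mm.
d_CO = 997 − 365.2 = 631.8 mm.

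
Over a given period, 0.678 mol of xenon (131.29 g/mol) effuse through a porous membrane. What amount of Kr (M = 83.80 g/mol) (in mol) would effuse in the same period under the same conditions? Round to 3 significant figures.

0.849 mol

Using Graham's law: rate_Kr/rate_Xe = √(M_Xe/M_Kr) = √(131.29/83.80) = √1.567 = 1.252.
So the amount for Kr is 0.678 × 1.252 = 0.849 mol.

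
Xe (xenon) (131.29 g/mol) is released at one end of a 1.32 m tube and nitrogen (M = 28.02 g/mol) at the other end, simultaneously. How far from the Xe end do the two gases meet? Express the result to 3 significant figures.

0.417 m

Distances travelled in equal time are proportional to diffusion rates, so d_Xe/d_N₂ = √(M_N₂/M_Xe) = √(28.02/131.29) = 0.4620.
With d_Xe + d_N₂ = 1.32 m, d_N₂ = 1.32/(1 + 0.4620) = 0.9029 m.
d_Xe = 1.32 − 0.9029 = 0.417 m.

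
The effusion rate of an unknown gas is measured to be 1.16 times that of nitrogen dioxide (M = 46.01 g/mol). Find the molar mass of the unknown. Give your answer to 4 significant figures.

34.19 g/mol

From Graham's law, rate_X/rate_NO₂ = √(M_NO₂/M_X).
1.16 = √(46.01/M_X)
M_X = 46.01 / 1.16² = 46.01 / 1.346 = 34.19 g/mol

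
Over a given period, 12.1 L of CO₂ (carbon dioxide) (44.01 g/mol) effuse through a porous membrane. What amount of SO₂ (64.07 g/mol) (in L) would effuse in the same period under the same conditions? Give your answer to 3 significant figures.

10.0 L

Using Graham's law: rate_SO₂/rate_CO₂ = √(M_CO₂/M_SO₂) = √(44.01/64.07) = √0.6869 = 0.8288.
So the volume for SO₂ is 12.1 × 0.8288 = 10.0 L.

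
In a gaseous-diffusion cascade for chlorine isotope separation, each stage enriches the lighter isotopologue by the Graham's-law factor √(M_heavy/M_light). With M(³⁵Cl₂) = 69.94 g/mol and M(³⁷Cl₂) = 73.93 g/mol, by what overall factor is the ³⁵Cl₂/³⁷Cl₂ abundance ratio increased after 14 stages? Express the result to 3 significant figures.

Each stage multiplies the ratio by α = √(73.93/69.94), so after 14 stages the overall factor is α^14 = (73.93/69.94)^(14/2).
= 1.05705^7 = 1.47.

1.47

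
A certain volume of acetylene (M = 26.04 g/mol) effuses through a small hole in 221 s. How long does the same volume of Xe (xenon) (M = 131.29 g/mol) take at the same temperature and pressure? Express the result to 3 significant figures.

496 s

Graham's law gives t_Xe/t_C₂H₂ = √(M_Xe/M_C₂H₂) = √(131.29/26.04) = √5.042 = 2.245.
So the time for Xe is 221 × 2.245 = 496 s.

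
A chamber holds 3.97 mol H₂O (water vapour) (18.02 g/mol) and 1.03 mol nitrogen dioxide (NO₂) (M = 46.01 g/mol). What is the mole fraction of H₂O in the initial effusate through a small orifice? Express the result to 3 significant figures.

0.860

Effusion rate of each component ∝ n_i/√M_i (partial pressure × 1/√M).
x_H₂O(eff) = (n_H₂O/√M_H₂O) / (n_H₂O/√M_H₂O + n_NO₂/√M_NO₂)
= (3.97/√18.02) / (3.97/√18.02 + 1.03/√46.01) = 0.9352/(0.9352 + 0.1518) = 0.860.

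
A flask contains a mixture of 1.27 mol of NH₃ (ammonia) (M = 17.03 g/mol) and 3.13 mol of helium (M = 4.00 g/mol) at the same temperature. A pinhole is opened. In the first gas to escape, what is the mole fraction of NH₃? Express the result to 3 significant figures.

Effusion rate of each component ∝ n_i/√M_i (partial pressure × 1/√M).
x_NH₃(eff) = (n_NH₃/√M_NH₃) / (n_NH₃/√M_NH₃ + n_He/√M_He)
= (1.27/√17.03) / (1.27/√17.03 + 3.13/√4.00) = 0.3077/(0.3077 + 1.565) = 0.164.

0.164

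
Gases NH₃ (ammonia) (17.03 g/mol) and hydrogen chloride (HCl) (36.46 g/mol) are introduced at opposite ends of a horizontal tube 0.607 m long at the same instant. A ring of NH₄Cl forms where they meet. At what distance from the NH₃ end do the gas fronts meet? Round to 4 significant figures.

The fronts meet when d_NH₃ + d_HCl = L with d_NH₃/d_HCl = √(M_HCl/M_NH₃) (Graham's law). Here √(M_HCl/M_NH₃) = √(36.46/17.03) = 1.463.
With d_NH₃ + d_HCl = 0.607 m, d_HCl = 0.607/(1 + 1.463) = 0.2464 m.
d_NH₃ = 0.607 − 0.2464 = 0.3606 m.

0.3606 m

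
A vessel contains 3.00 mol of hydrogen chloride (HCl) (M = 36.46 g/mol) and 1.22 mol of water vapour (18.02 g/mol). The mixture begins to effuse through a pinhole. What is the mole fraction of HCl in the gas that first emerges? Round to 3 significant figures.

Effusion rate of each component ∝ n_i/√M_i (partial pressure × 1/√M).
Mole fraction of HCl in the effusate = (n_HCl/√M_HCl) / (n_HCl/√M_HCl + n_H₂O/√M_H₂O)
= (3.00/√36.46) / (3.00/√36.46 + 1.22/√18.02) = 0.4968/(0.4968 + 0.2874) = 0.634.

0.634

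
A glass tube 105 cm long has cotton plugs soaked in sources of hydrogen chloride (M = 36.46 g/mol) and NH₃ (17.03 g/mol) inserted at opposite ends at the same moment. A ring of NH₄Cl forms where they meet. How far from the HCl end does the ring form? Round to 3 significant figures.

42.6 cm

The fronts meet when d_HCl + d_NH₃ = L with d_HCl/d_NH₃ = √(M_NH₃/M_HCl) (Graham's law). Here √(M_NH₃/M_HCl) = √(17.03/36.46) = 0.6834.
With d_HCl + d_NH₃ = 105 cm, d_NH₃ = 105/(1 + 0.6834) = 62.37 cm.
d_HCl = 105 − 62.37 = 42.6 cm.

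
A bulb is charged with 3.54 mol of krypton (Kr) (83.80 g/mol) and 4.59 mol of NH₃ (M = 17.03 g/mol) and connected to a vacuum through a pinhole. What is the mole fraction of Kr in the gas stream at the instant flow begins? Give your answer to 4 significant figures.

0.2580

Each component's effusion rate ∝ (its partial pressure)·(1/√M) ∝ n_i/√M_i.
x_Kr(eff) = (n_Kr/√M_Kr) / (n_Kr/√M_Kr + n_NH₃/√M_NH₃)
= (3.54/√83.80) / (3.54/√83.80 + 4.59/√17.03) = 0.3867/(0.3867 + 1.112) = 0.2580.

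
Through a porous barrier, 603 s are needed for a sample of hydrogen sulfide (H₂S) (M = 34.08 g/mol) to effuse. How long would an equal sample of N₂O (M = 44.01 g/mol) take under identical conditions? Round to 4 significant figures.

685.2 s

Using Graham's law: t_N₂O/t_H₂S = √(M_N₂O/M_H₂S) = √(44.01/34.08) = √1.291 = 1.136.
So the time for N₂O is 603 × 1.136 = 685.2 s.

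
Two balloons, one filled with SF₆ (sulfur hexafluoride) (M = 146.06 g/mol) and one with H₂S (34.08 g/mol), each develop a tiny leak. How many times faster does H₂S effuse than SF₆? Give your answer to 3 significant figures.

2.07

From Graham's law, rate_H₂S/rate_SF₆ = √(M_SF₆/M_H₂S) = √(146.06/34.08) = √4.286 = 2.07.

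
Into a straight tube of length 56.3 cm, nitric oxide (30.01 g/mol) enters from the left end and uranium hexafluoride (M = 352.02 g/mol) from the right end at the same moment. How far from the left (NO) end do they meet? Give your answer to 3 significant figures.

43.6 cm

In equal time, each gas travels a distance ∝ its rate ∝ 1/√M, so d_NO/d_UF₆ = √(M_UF₆/M_NO) = √(352.02/30.01) = 3.425.
With d_NO + d_UF₆ = 56.3 cm, d_UF₆ = 56.3/(1 + 3.425) = 12.72 cm.
d_NO = 56.3 − 12.72 = 43.6 cm.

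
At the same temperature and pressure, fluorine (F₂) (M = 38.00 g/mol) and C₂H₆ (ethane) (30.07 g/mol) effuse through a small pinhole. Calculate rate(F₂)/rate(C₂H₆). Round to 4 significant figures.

Since effusion rate ∝ 1/√M, rate_F₂/rate_C₂H₆ = √(M_C₂H₆/M_F₂) = √(30.07/38.00) = √0.7913 = 0.8896.

0.8896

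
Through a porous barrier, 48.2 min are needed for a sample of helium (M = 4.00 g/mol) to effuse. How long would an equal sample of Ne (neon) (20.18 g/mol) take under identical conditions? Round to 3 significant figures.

108 min

Using Graham's law: t_Ne/t_He = √(M_Ne/M_He) = √(20.18/4.00) = √5.045 = 2.246.
So the time for Ne is 48.2 × 2.246 = 108 min.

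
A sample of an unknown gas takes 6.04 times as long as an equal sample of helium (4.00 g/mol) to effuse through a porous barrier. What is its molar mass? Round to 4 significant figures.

By Graham's law, t_X/t_He = √(M_X/M_He).
6.04 = √(M_X/4.00)
M_X = 4.00 × 6.04² = 4.00 × 36.48 = 145.9 g/mol

145.9 g/mol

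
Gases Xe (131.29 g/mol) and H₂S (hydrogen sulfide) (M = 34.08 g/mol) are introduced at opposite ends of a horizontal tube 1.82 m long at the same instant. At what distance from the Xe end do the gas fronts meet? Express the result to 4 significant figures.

0.6143 m

Graham's law gives d_Xe/d_H₂S = rate_Xe/rate_H₂S = √(M_H₂S/M_Xe) = √(34.08/131.29) = 0.5095.
With d_Xe + d_H₂S = 1.82 m, d_H₂S = 1.82/(1 + 0.5095) = 1.206 m.
d_Xe = 1.82 − 1.206 = 0.6143 m.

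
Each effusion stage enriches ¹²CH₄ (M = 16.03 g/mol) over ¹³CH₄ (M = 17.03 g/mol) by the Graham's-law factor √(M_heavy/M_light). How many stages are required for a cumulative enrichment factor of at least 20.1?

100

Single-stage factor α = √(17.03/16.03), so ln α = ½ ln(1.06238) = 0.03026.
Need α^N ≥ 20.1 ⇒ N ≥ ln(20.1) / ln α = 3.001 / 0.03026 = 99.17.
Minimum whole number of stages: N = 100.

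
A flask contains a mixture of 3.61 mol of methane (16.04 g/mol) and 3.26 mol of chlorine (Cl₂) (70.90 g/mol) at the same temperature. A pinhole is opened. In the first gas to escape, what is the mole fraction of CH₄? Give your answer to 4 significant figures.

0.6995

Rate_i ∝ x_i/√M_i (Graham's law weighted by mole fraction), so the effusate composition follows n_i/√M_i.
So x_CH₄ in the escaping gas = (n_CH₄/√M_CH₄) / Σ(n_i/√M_i)
= (3.61/√16.04) / (3.61/√16.04 + 3.26/√70.90) = 0.9014/(0.9014 + 0.3872) = 0.6995.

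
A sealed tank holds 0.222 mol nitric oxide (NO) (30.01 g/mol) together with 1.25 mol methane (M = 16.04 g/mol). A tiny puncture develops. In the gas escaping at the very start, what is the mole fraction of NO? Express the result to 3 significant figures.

Rate_i ∝ x_i/√M_i (Graham's law weighted by mole fraction), so the effusate composition follows n_i/√M_i.
Mole fraction of NO in the effusate = (n_NO/√M_NO) / (n_NO/√M_NO + n_CH₄/√M_CH₄)
= (0.222/√30.01) / (0.222/√30.01 + 1.25/√16.04) = 0.04052/(0.04052 + 0.3121) = 0.115.

0.115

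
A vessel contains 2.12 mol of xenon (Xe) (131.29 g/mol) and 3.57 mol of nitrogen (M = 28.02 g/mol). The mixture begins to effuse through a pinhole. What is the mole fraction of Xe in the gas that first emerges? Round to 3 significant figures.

0.215

Effusion rate of each component ∝ n_i/√M_i (partial pressure × 1/√M).
x_Xe(eff) = (n_Xe/√M_Xe) / (n_Xe/√M_Xe + n_N₂/√M_N₂)
= (2.12/√131.29) / (2.12/√131.29 + 3.57/√28.02) = 0.1850/(0.1850 + 0.6744) = 0.215.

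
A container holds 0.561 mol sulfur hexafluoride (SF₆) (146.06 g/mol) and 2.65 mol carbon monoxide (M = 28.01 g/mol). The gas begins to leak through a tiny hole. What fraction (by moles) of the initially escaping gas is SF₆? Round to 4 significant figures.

Rate_i ∝ x_i/√M_i (Graham's law weighted by mole fraction), so the effusate composition follows n_i/√M_i.
x_SF₆(eff) = (n_SF₆/√M_SF₆) / (n_SF₆/√M_SF₆ + n_CO/√M_CO)
= (0.561/√146.06) / (0.561/√146.06 + 2.65/√28.01) = 0.04642/(0.04642 + 0.5007) = 0.08484.

0.08484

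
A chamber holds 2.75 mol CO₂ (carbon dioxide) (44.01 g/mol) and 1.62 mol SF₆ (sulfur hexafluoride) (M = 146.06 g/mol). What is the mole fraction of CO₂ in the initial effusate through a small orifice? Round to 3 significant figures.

The effusion rate of species i is ∝ p_i/√M_i ∝ n_i/√M_i.
Mole fraction of CO₂ in the effusate = (n_CO₂/√M_CO₂) / (n_CO₂/√M_CO₂ + n_SF₆/√M_SF₆)
= (2.75/√44.01) / (2.75/√44.01 + 1.62/√146.06) = 0.4145/(0.4145 + 0.1340) = 0.756.

0.756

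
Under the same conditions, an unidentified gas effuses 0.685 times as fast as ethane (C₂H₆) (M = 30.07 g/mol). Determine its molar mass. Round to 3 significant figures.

By Graham's law, rate_X/rate_C₂H₆ = √(M_C₂H₆/M_X).
0.685 = √(30.07/M_X)
M_X = 30.07 / 0.685² = 30.07 / 0.4692 = 64.1 g/mol

64.1 g/mol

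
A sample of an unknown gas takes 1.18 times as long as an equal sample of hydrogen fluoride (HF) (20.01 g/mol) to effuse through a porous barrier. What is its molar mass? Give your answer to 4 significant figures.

Using Graham's law: t_X/t_HF = √(M_X/M_HF).
1.18 = √(M_X/20.01)
M_X = 20.01 × 1.18² = 20.01 × 1.392 = 27.86 g/mol

27.86 g/mol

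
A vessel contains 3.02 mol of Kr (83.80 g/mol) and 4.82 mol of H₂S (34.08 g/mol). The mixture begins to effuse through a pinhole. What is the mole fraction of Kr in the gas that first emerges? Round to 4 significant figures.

0.2855

Effusion rate of each component ∝ n_i/√M_i (partial pressure × 1/√M).
x_Kr(eff) = (n_Kr/√M_Kr) / (n_Kr/√M_Kr + n_H₂S/√M_H₂S)
= (3.02/√83.80) / (3.02/√83.80 + 4.82/√34.08) = 0.3299/(0.3299 + 0.8257) = 0.2855.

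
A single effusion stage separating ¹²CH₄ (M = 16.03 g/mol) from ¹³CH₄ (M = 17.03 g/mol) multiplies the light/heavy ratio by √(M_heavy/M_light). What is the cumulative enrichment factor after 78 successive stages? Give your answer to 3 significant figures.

After 78 stages the ratio has grown by (√(17.03/16.03))^78 = (17.03/16.03)^(78/2).
= 1.06238^39 = 10.6.

10.6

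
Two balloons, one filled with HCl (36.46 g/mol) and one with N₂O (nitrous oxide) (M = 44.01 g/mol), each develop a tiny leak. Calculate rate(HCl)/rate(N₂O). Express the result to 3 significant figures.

Since effusion rate ∝ 1/√M, rate_HCl/rate_N₂O = √(M_N₂O/M_HCl) = √(44.01/36.46) = √1.207 = 1.10.

1.10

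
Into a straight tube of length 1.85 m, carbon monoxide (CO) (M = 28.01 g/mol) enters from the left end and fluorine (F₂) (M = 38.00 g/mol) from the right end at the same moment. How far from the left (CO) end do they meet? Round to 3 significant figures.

0.995 m

Graham's law gives d_CO/d_F₂ = rate_CO/rate_F₂ = √(M_F₂/M_CO) = √(38.00/28.01) = 1.165.
With d_CO + d_F₂ = 1.85 m, d_F₂ = 1.85/(1 + 1.165) = 0.8546 m.
d_CO = 1.85 − 0.8546 = 0.995 m.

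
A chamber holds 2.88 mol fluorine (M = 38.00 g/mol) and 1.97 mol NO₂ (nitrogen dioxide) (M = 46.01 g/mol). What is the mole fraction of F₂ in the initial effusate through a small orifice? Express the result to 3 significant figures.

The effusion rate of species i is ∝ p_i/√M_i ∝ n_i/√M_i.
Mole fraction of F₂ in the effusate = (n_F₂/√M_F₂) / (n_F₂/√M_F₂ + n_NO₂/√M_NO₂)
= (2.88/√38.00) / (2.88/√38.00 + 1.97/√46.01) = 0.4672/(0.4672 + 0.2904) = 0.617.

0.617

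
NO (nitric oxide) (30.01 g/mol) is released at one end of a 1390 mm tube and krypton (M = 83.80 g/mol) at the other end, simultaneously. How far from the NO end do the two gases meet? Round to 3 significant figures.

Distances travelled in equal time are proportional to diffusion rates, so d_NO/d_Kr = √(M_Kr/M_NO) = √(83.80/30.01) = 1.671.
With d_NO + d_Kr = 1390 mm, d_Kr = 1390/(1 + 1.671) = 520.4 mm.
d_NO = 1390 − 520.4 = 870 mm.

870 mm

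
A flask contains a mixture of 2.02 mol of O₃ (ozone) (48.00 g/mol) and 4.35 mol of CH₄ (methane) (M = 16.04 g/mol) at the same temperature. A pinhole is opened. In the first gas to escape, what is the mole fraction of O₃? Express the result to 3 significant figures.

0.212

Effusion rate of each component ∝ n_i/√M_i (partial pressure × 1/√M).
So x_O₃ in the escaping gas = (n_O₃/√M_O₃) / Σ(n_i/√M_i)
= (2.02/√48.00) / (2.02/√48.00 + 4.35/√16.04) = 0.2916/(0.2916 + 1.086) = 0.212.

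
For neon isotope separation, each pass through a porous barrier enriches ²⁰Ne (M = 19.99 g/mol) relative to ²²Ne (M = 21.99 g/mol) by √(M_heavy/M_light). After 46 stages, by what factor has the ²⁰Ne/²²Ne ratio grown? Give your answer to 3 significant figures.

8.96

The single-stage factor is √(M_heavy/M_light), so 46 stages give [√(21.99/19.99)]^46 = (21.99/19.99)^(46/2).
= 1.10005^23 = 8.96.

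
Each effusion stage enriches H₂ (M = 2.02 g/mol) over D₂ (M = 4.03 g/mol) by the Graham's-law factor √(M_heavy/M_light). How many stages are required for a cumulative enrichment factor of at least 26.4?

With α = √(4.03/2.02) per stage, ln α = ½ ln(1.99505) = 0.3453.
Need α^N ≥ 26.4 ⇒ N ≥ ln(26.4) / ln α = 3.273 / 0.3453 = 9.48.
Minimum whole number of stages: N = 10.

10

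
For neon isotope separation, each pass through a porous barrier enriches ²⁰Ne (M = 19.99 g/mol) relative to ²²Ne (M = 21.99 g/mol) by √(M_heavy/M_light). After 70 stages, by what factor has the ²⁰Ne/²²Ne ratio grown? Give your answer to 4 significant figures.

The single-stage factor is √(M_heavy/M_light), so 70 stages give [√(21.99/19.99)]^70 = (21.99/19.99)^(70/2).
= 1.10005^35 = 28.15.

28.15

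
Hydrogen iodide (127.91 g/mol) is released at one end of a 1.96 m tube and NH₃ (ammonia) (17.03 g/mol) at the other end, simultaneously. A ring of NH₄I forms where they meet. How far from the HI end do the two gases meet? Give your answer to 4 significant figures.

0.5240 m

The fronts meet when d_HI + d_NH₃ = L with d_HI/d_NH₃ = √(M_NH₃/M_HI) (Graham's law). Here √(M_NH₃/M_HI) = √(17.03/127.91) = 0.3649.
With d_HI + d_NH₃ = 1.96 m, d_NH₃ = 1.96/(1 + 0.3649) = 1.436 m.
d_HI = 1.96 − 1.436 = 0.5240 m.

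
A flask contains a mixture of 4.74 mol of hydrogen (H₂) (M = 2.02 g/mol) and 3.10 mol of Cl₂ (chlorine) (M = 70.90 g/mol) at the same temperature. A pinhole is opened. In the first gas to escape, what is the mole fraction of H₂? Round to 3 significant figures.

Effusion rate of each component ∝ n_i/√M_i (partial pressure × 1/√M).
So x_H₂ in the escaping gas = (n_H₂/√M_H₂) / Σ(n_i/√M_i)
= (4.74/√2.02) / (4.74/√2.02 + 3.10/√70.90) = 3.335/(3.335 + 0.3682) = 0.901.

0.901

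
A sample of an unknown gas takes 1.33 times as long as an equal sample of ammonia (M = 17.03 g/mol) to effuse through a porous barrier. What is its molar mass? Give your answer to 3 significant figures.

By Graham's law, t_X/t_NH₃ = √(M_X/M_NH₃).
1.33 = √(M_X/17.03)
M_X = 17.03 × 1.33² = 17.03 × 1.769 = 30.1 g/mol

30.1 g/mol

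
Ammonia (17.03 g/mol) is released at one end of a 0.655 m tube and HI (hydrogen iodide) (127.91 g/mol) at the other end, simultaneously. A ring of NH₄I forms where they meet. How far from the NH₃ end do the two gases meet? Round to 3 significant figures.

The fronts meet when d_NH₃ + d_HI = L with d_NH₃/d_HI = √(M_HI/M_NH₃) (Graham's law). Here √(M_HI/M_NH₃) = √(127.91/17.03) = 2.741.
With d_NH₃ + d_HI = 0.655 m, d_HI = 0.655/(1 + 2.741) = 0.1751 m.
d_NH₃ = 0.655 − 0.1751 = 0.480 m.

0.480 m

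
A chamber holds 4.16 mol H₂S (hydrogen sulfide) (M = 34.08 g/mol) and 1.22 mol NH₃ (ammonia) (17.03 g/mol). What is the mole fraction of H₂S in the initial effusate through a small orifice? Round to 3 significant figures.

Rate_i ∝ x_i/√M_i (Graham's law weighted by mole fraction), so the effusate composition follows n_i/√M_i.
Mole fraction of H₂S in the effusate = (n_H₂S/√M_H₂S) / (n_H₂S/√M_H₂S + n_NH₃/√M_NH₃)
= (4.16/√34.08) / (4.16/√34.08 + 1.22/√17.03) = 0.7126/(0.7126 + 0.2956) = 0.707.

0.707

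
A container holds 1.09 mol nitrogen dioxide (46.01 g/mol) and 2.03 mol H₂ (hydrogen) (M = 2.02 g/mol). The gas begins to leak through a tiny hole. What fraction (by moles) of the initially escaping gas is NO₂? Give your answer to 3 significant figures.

0.101

Each component's effusion rate ∝ (its partial pressure)·(1/√M) ∝ n_i/√M_i.
x_NO₂(eff) = (n_NO₂/√M_NO₂) / (n_NO₂/√M_NO₂ + n_H₂/√M_H₂)
= (1.09/√46.01) / (1.09/√46.01 + 2.03/√2.02) = 0.1607/(0.1607 + 1.428) = 0.101.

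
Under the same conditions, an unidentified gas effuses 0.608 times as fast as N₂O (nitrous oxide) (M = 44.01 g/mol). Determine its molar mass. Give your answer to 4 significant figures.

119.1 g/mol

From Graham's law, rate_X/rate_N₂O = √(M_N₂O/M_X).
0.608 = √(44.01/M_X)
M_X = 44.01 / 0.608² = 44.01 / 0.3697 = 119.1 g/mol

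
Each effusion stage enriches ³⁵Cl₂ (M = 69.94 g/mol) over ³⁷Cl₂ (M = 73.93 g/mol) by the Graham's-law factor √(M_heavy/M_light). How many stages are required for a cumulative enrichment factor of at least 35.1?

With α = √(73.93/69.94) per stage, ln α = ½ ln(1.05705) = 0.02774.
Need α^N ≥ 35.1 ⇒ N ≥ ln(35.1) / ln α = 3.558 / 0.02774 = 128.27.
Rounding up, N = 129 stages.

129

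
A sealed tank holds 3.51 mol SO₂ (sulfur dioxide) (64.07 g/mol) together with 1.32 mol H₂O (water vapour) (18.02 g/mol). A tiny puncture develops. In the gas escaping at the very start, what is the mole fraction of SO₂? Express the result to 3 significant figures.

0.585

Each component's effusion rate ∝ (its partial pressure)·(1/√M) ∝ n_i/√M_i.
x_SO₂(eff) = (n_SO₂/√M_SO₂) / (n_SO₂/√M_SO₂ + n_H₂O/√M_H₂O)
= (3.51/√64.07) / (3.51/√64.07 + 1.32/√18.02) = 0.4385/(0.4385 + 0.3110) = 0.585.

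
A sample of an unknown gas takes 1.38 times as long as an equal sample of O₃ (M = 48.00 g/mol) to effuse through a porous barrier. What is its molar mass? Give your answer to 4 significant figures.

Since effusion rate ∝ 1/√M, t_X/t_O₃ = √(M_X/M_O₃).
1.38 = √(M_X/48.00)
M_X = 48.00 × 1.38² = 48.00 × 1.904 = 91.41 g/mol

91.41 g/mol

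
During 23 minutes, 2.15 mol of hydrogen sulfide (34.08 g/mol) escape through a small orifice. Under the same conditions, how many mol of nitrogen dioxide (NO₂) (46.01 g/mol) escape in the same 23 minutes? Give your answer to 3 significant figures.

1.85 mol

From Graham's law, rate_NO₂/rate_H₂S = √(M_H₂S/M_NO₂) = √(34.08/46.01) = √0.7407 = 0.8606.
So the amount for NO₂ is 2.15 × 0.8606 = 1.85 mol.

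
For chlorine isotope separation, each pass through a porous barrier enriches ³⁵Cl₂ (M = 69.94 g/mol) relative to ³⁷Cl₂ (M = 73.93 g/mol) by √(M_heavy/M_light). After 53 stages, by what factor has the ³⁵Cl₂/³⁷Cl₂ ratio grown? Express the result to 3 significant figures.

4.35

Each stage multiplies the ratio by α = √(73.93/69.94), so after 53 stages the overall factor is α^53 = (73.93/69.94)^(53/2).
= 1.05705^(53/2) = 4.35.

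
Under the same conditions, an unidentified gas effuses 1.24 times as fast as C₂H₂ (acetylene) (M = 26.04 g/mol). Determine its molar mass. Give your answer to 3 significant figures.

16.9 g/mol

By Graham's law, rate_X/rate_C₂H₂ = √(M_C₂H₂/M_X).
1.24 = √(26.04/M_X)
M_X = 26.04 / 1.24² = 26.04 / 1.538 = 16.9 g/mol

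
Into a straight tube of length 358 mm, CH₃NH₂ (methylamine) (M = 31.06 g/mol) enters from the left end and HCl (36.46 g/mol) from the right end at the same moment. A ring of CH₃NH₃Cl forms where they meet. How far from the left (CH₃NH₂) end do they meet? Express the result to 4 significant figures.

186.2 mm

Graham's law gives d_CH₃NH₂/d_HCl = rate_CH₃NH₂/rate_HCl = √(M_HCl/M_CH₃NH₂) = √(36.46/31.06) = 1.083.
With d_CH₃NH₂ + d_HCl = 358 mm, d_HCl = 358/(1 + 1.083) = 171.8 mm.
d_CH₃NH₂ = 358 − 171.8 = 186.2 mm.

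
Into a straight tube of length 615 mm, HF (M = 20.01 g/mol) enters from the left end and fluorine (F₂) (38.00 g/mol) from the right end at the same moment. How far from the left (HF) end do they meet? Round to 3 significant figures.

356 mm

In equal time, each gas travels a distance ∝ its rate ∝ 1/√M, so d_HF/d_F₂ = √(M_F₂/M_HF) = √(38.00/20.01) = 1.378.
With d_HF + d_F₂ = 615 mm, d_F₂ = 615/(1 + 1.378) = 258.6 mm.
d_HF = 615 − 258.6 = 356 mm.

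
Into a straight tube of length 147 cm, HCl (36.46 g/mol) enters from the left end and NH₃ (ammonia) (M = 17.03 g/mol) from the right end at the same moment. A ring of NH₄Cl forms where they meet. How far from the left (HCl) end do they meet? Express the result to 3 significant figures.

59.7 cm

In equal time, each gas travels a distance ∝ its rate ∝ 1/√M, so d_HCl/d_NH₃ = √(M_NH₃/M_HCl) = √(17.03/36.46) = 0.6834.
With d_HCl + d_NH₃ = 147 cm, d_NH₃ = 147/(1 + 0.6834) = 87.32 cm.
d_HCl = 147 − 87.32 = 59.7 cm.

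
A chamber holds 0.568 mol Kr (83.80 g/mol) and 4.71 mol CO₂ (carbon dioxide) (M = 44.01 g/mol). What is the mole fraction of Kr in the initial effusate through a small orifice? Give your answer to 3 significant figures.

The effusion rate of species i is ∝ p_i/√M_i ∝ n_i/√M_i.
So x_Kr in the escaping gas = (n_Kr/√M_Kr) / Σ(n_i/√M_i)
= (0.568/√83.80) / (0.568/√83.80 + 4.71/√44.01) = 0.06205/(0.06205 + 0.7100) = 0.0804.

0.0804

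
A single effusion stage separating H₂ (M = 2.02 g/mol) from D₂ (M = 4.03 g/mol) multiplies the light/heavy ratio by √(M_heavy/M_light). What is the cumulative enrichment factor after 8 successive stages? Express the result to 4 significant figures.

Each stage multiplies the ratio by α = √(4.03/2.02), so after 8 stages the overall factor is α^8 = (4.03/2.02)^(8/2).
= 1.99505^4 = 15.84.

15.84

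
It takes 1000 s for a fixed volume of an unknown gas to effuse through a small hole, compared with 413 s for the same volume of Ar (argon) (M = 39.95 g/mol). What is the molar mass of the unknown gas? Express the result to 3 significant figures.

234 g/mol

Using Graham's law: t_X/t_Ar = √(M_X/M_Ar).
1000/413 = 2.421 = √(M_X/39.95)
M_X = 39.95 × 2.421² = 39.95 × 5.863 = 234 g/mol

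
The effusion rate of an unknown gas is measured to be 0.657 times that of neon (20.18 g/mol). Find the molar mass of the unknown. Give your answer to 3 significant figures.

46.8 g/mol

Graham's law gives rate_X/rate_Ne = √(M_Ne/M_X).
0.657 = √(20.18/M_X)
M_X = 20.18 / 0.657² = 20.18 / 0.4316 = 46.8 g/mol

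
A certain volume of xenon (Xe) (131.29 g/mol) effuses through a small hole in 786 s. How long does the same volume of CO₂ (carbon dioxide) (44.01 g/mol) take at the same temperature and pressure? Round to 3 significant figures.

455 s

By Graham's law, t_CO₂/t_Xe = √(M_CO₂/M_Xe) = √(44.01/131.29) = √0.3352 = 0.5790.
So the time for CO₂ is 786 × 0.5790 = 455 s.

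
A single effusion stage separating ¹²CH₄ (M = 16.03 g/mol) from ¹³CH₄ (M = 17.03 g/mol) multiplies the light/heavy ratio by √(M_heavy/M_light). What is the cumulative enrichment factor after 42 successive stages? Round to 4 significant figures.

3.564

Each stage multiplies the ratio by α = √(17.03/16.03), so after 42 stages the overall factor is α^42 = (17.03/16.03)^(42/2).
= 1.06238^21 = 3.564.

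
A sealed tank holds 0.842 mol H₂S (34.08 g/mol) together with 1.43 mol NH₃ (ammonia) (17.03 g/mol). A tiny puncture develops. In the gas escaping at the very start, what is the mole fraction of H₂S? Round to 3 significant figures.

Effusion rate of each component ∝ n_i/√M_i (partial pressure × 1/√M).
x_H₂S(eff) = (n_H₂S/√M_H₂S) / (n_H₂S/√M_H₂S + n_NH₃/√M_NH₃)
= (0.842/√34.08) / (0.842/√34.08 + 1.43/√17.03) = 0.1442/(0.1442 + 0.3465) = 0.294.

0.294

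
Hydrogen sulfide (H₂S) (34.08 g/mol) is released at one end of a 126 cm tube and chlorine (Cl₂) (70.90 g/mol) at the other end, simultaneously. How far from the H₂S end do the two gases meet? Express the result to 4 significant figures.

The fronts meet when d_H₂S + d_Cl₂ = L with d_H₂S/d_Cl₂ = √(M_Cl₂/M_H₂S) (Graham's law). Here √(M_Cl₂/M_H₂S) = √(70.90/34.08) = 1.442.
With d_H₂S + d_Cl₂ = 126 cm, d_Cl₂ = 126/(1 + 1.442) = 51.59 cm.
d_H₂S = 126 − 51.59 = 74.41 cm.

74.41 cm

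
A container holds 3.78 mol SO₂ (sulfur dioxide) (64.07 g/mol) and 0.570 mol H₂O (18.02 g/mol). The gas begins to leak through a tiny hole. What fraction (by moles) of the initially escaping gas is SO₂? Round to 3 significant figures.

Rate_i ∝ x_i/√M_i (Graham's law weighted by mole fraction), so the effusate composition follows n_i/√M_i.
x_SO₂(eff) = (n_SO₂/√M_SO₂) / (n_SO₂/√M_SO₂ + n_H₂O/√M_H₂O)
= (3.78/√64.07) / (3.78/√64.07 + 0.570/√18.02) = 0.4722/(0.4722 + 0.1343) = 0.779.

0.779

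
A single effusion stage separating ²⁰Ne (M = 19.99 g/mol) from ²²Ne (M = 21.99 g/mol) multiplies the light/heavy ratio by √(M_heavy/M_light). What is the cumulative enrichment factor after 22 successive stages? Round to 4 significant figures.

2.855

The single-stage factor is √(M_heavy/M_light), so 22 stages give [√(21.99/19.99)]^22 = (21.99/19.99)^(22/2).
= 1.10005^11 = 2.855.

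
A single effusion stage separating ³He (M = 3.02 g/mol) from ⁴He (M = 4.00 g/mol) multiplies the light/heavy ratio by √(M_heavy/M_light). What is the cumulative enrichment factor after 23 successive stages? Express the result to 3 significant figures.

25.3

The single-stage factor is √(M_heavy/M_light), so 23 stages give [√(4.00/3.02)]^23 = (4.00/3.02)^(23/2).
= 1.32450^(23/2) = 25.3.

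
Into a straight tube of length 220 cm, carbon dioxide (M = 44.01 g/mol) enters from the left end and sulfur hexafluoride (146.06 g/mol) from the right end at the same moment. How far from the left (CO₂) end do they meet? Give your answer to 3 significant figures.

Graham's law gives d_CO₂/d_SF₆ = rate_CO₂/rate_SF₆ = √(M_SF₆/M_CO₂) = √(146.06/44.01) = 1.822.
With d_CO₂ + d_SF₆ = 220 cm, d_SF₆ = 220/(1 + 1.822) = 77.97 cm.
d_CO₂ = 220 − 77.97 = 142 cm.

142 cm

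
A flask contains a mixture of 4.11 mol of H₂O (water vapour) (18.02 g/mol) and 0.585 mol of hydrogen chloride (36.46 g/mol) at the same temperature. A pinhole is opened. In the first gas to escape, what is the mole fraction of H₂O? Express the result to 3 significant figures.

Rate_i ∝ x_i/√M_i (Graham's law weighted by mole fraction), so the effusate composition follows n_i/√M_i.
x_H₂O(eff) = (n_H₂O/√M_H₂O) / (n_H₂O/√M_H₂O + n_HCl/√M_HCl)
= (4.11/√18.02) / (4.11/√18.02 + 0.585/√36.46) = 0.9682/(0.9682 + 0.09688) = 0.909.

0.909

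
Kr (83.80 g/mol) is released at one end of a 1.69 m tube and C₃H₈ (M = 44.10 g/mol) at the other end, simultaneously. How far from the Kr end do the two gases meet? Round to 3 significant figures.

0.711 m

The fronts meet when d_Kr + d_C₃H₈ = L with d_Kr/d_C₃H₈ = √(M_C₃H₈/M_Kr) (Graham's law). Here √(M_C₃H₈/M_Kr) = √(44.10/83.80) = 0.7254.
With d_Kr + d_C₃H₈ = 1.69 m, d_C₃H₈ = 1.69/(1 + 0.7254) = 0.9795 m.
d_Kr = 1.69 − 0.9795 = 0.711 m.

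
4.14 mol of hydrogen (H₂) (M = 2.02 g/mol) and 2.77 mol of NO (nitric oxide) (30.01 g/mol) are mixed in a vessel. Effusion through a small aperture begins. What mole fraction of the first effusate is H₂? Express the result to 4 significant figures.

0.8521

Effusion rate of each component ∝ n_i/√M_i (partial pressure × 1/√M).
So x_H₂ in the escaping gas = (n_H₂/√M_H₂) / Σ(n_i/√M_i)
= (4.14/√2.02) / (4.14/√2.02 + 2.77/√30.01) = 2.913/(2.913 + 0.5056) = 0.8521.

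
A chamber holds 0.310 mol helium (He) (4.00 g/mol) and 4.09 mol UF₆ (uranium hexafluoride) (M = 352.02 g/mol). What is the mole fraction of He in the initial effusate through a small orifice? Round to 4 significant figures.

Effusion rate of each component ∝ n_i/√M_i (partial pressure × 1/√M).
So x_He in the escaping gas = (n_He/√M_He) / Σ(n_i/√M_i)
= (0.310/√4.00) / (0.310/√4.00 + 4.09/√352.02) = 0.1550/(0.1550 + 0.2180) = 0.4156.

0.4156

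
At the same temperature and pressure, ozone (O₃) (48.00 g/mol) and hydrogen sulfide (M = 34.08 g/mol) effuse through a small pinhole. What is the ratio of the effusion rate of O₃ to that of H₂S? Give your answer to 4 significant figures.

Since effusion rate ∝ 1/√M, rate_O₃/rate_H₂S = √(M_H₂S/M_O₃) = √(34.08/48.00) = √0.7100 = 0.8426.

0.8426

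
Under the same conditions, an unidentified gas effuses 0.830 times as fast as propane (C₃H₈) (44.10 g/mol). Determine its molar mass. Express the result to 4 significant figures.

By Graham's law, rate_X/rate_C₃H₈ = √(M_C₃H₈/M_X).
0.830 = √(44.10/M_X)
M_X = 44.10 / 0.830² = 44.10 / 0.6889 = 64.02 g/mol

64.02 g/mol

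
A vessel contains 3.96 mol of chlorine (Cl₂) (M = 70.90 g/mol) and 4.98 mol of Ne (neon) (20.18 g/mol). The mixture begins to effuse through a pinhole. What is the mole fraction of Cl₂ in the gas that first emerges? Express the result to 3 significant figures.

0.298

The effusion rate of species i is ∝ p_i/√M_i ∝ n_i/√M_i.
x_Cl₂(eff) = (n_Cl₂/√M_Cl₂) / (n_Cl₂/√M_Cl₂ + n_Ne/√M_Ne)
= (3.96/√70.90) / (3.96/√70.90 + 4.98/√20.18) = 0.4703/(0.4703 + 1.109) = 0.298.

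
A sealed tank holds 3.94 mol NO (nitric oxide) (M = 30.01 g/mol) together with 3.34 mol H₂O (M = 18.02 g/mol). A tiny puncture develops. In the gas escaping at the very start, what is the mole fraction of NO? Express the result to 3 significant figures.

0.478

Effusion rate of each component ∝ n_i/√M_i (partial pressure × 1/√M).
Mole fraction of NO in the effusate = (n_NO/√M_NO) / (n_NO/√M_NO + n_H₂O/√M_H₂O)
= (3.94/√30.01) / (3.94/√30.01 + 3.34/√18.02) = 0.7192/(0.7192 + 0.7868) = 0.478.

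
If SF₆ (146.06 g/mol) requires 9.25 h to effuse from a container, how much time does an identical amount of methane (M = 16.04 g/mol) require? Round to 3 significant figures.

Graham's law gives t_CH₄/t_SF₆ = √(M_CH₄/M_SF₆) = √(16.04/146.06) = √0.1098 = 0.3314.
So the time for CH₄ is 9.25 × 0.3314 = 3.07 h.

3.07 h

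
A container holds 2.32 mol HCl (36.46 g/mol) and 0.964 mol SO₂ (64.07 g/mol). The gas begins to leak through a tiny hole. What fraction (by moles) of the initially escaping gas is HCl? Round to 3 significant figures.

Each component's effusion rate ∝ (its partial pressure)·(1/√M) ∝ n_i/√M_i.
So x_HCl in the escaping gas = (n_HCl/√M_HCl) / Σ(n_i/√M_i)
= (2.32/√36.46) / (2.32/√36.46 + 0.964/√64.07) = 0.3842/(0.3842 + 0.1204) = 0.761.

0.761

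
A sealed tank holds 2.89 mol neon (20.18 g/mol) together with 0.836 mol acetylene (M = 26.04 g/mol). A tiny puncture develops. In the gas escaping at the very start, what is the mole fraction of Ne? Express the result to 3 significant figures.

0.797

Effusion rate of each component ∝ n_i/√M_i (partial pressure × 1/√M).
Mole fraction of Ne in the effusate = (n_Ne/√M_Ne) / (n_Ne/√M_Ne + n_C₂H₂/√M_C₂H₂)
= (2.89/√20.18) / (2.89/√20.18 + 0.836/√26.04) = 0.6433/(0.6433 + 0.1638) = 0.797.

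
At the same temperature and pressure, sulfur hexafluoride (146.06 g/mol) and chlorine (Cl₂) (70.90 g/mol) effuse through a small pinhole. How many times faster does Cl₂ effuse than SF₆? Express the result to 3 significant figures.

Graham's law gives rate_Cl₂/rate_SF₆ = √(M_SF₆/M_Cl₂) = √(146.06/70.90) = √2.060 = 1.44.

1.44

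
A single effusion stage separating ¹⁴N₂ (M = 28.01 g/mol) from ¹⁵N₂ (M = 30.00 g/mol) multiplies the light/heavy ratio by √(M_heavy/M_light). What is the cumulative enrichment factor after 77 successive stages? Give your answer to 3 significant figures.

14.0

The single-stage factor is √(M_heavy/M_light), so 77 stages give [√(30.00/28.01)]^77 = (30.00/28.01)^(77/2).
= 1.07105^(77/2) = 14.0.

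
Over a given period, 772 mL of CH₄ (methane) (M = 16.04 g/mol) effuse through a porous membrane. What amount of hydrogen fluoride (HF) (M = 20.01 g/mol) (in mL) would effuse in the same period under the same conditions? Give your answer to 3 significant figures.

From Graham's law, rate_HF/rate_CH₄ = √(M_CH₄/M_HF) = √(16.04/20.01) = √0.8016 = 0.8953.
So the volume for HF is 772 × 0.8953 = 691 mL.

691 mL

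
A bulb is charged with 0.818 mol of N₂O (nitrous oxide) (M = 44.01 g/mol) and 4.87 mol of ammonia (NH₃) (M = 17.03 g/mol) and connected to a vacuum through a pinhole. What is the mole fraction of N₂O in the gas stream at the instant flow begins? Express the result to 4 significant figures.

0.09460

Rate_i ∝ x_i/√M_i (Graham's law weighted by mole fraction), so the effusate composition follows n_i/√M_i.
So x_N₂O in the escaping gas = (n_N₂O/√M_N₂O) / Σ(n_i/√M_i)
= (0.818/√44.01) / (0.818/√44.01 + 4.87/√17.03) = 0.1233/(0.1233 + 1.180) = 0.09460.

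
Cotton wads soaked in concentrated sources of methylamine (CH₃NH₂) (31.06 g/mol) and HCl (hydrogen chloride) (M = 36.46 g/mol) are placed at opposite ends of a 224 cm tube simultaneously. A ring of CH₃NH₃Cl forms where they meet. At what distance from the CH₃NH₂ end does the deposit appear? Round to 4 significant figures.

116.5 cm

The fronts meet when d_CH₃NH₂ + d_HCl = L with d_CH₃NH₂/d_HCl = √(M_HCl/M_CH₃NH₂) (Graham's law). Here √(M_HCl/M_CH₃NH₂) = √(36.46/31.06) = 1.083.
With d_CH₃NH₂ + d_HCl = 224 cm, d_HCl = 224/(1 + 1.083) = 107.5 cm.
d_CH₃NH₂ = 224 − 107.5 = 116.5 cm.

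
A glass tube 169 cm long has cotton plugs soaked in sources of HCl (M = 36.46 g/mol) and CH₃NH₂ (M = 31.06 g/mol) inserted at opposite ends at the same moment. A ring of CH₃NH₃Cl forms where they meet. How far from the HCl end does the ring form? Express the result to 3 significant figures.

Distances travelled in equal time are proportional to diffusion rates, so d_HCl/d_CH₃NH₂ = √(M_CH₃NH₂/M_HCl) = √(31.06/36.46) = 0.9230.
With d_HCl + d_CH₃NH₂ = 169 cm, d_CH₃NH₂ = 169/(1 + 0.9230) = 87.88 cm.
d_HCl = 169 − 87.88 = 81.1 cm.

81.1 cm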